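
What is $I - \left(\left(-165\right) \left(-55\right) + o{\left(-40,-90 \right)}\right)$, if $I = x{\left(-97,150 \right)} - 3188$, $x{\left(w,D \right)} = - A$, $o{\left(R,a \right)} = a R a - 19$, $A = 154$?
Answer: $311602$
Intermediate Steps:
$o{\left(R,a \right)} = -19 + R a^{2}$ ($o{\left(R,a \right)} = R a a - 19 = R a^{2} - 19 = -19 + R a^{2}$)
$x{\left(w,D \right)} = -154$ ($x{\left(w,D \right)} = \left(-1\right) 154 = -154$)
$I = -3342$ ($I = -154 - 3188 = -3342$)
$I - \left(\left(-165\right) \left(-55\right) + o{\left(-40,-90 \right)}\right) = -3342 - \left(\left(-165\right) \left(-55\right) - \left(19 + 40 \left(-90\right)^{2}\right)\right) = -3342 - \left(9075 - 324019\right) = -3342 - -314944 = -3342 + 314944 = 311602$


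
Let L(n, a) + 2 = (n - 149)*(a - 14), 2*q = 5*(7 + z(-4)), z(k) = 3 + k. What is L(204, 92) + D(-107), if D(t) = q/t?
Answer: 458801/107 ≈ 4287.9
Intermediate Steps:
q = 15 (q = (5*(7 + (3 - 4)))/2 = (5*(7 - 1))/2 = (5*6)/2 = (1/2)*30 = 15)
L(n, a) = -2 + (-149 + n)*(-14 + a) (L(n, a) = -2 + (n - 149)*(a - 14) = -2 + (-149 + n)*(-14 + a))
D(t) = 15/t
L(204, 92) + D(-107) = (2084 - 149*92 - 14*204 + 92*204) + 15/(-107) = (2084 - 13708 - 2856 + 18768) + 15*(-1/107) = 4288 - 15/107 = 458801/107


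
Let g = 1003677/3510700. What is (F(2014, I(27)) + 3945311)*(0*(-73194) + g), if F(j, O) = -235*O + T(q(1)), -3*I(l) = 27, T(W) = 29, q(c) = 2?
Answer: 792393958407/702140 ≈ 1.1285e+6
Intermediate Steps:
I(l) = -9 (I(l) = -⅓*27 = -9)
F(j, O) = 29 - 235*O (F(j, O) = -235*O + 29 = 29 - 235*O)
g = 1003677/3510700 (g = 1003677*(1/3510700) = 1003677/3510700 ≈ 0.28589)
(F(2014, I(27)) + 3945311)*(0*(-73194) + g) = ((29 - 235*(-9)) + 3945311)*(0*(-73194) + 1003677/3510700) = ((29 + 2115) + 3945311)*(0 + 1003677/3510700) = (2144 + 3945311)*(1003677/3510700) = 3947455*(1003677/3510700) = 792393958407/702140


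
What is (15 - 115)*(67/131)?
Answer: -6700/131 ≈ -51.145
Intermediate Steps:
(15 - 115)*(67/131) = -6700/131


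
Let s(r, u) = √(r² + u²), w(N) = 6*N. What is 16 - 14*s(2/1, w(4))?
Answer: 16 - 28*√145 ≈ -321.16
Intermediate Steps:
16 - 14*s(2/1, w(4)) = 16 - 14*√((2/1)² + (6*4)²) = 16 - 14*√((2*1)² + 24²) = 16 - 14*√(2² + 576) = 16 - 14*√(4 + 576) = 16 - 28*√145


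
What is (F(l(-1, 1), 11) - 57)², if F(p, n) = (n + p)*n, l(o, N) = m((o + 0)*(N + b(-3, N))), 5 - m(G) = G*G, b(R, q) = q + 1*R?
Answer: 11664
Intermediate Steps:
b(R, q) = R + q (b(R, q) = q + R = R + q)
m(G) = 5 - G² (m(G) = 5 - G*G = 5 - G²)
l(o, N) = 5 - o²*(-3 + 2*N)² (l(o, N) = 5 - ((o + 0)*(N + (-3 + N)))² = 5 - (o*(-3 + 2*N))² = 5 - o²*(-3 + 2*N)²)
F(p, n) = n*(n + p)
(F(l(-1, 1), 11) - 57)² = (11*(11 + (5 - 1*(-1)²*(-3 + 2*1)²)) - 57)² = (11*(11 + (5 - 1*1*(-3 + 2)²)) - 57)² = (11*(11 + (5 - 1*1*(-1)²)) - 57)² = (11*(11 + (5 - 1*1*1)) - 57)² = (11*(11 + (5 - 1)) - 57)² = (11*(11 + 4) - 57)² = (11*15 - 57)² = (165 - 57)² = 108² = 11664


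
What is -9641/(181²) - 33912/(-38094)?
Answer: 123954463/207999589 ≈ 0.59594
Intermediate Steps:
-9641/(181²) - 33912/(-38094) = -9641/32761 - 33912*(-1/38094) = -9641*1/32761 + 5652/6349 = -9641/32761 + 5652/6349 = 123954463/207999589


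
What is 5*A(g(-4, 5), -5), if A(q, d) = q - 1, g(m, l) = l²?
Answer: 120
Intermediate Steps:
A(q, d) = -1 + q
5*A(g(-4, 5), -5) = 5*(-1 + 5²) = 5*(-1 + 25) = 5*24 = 120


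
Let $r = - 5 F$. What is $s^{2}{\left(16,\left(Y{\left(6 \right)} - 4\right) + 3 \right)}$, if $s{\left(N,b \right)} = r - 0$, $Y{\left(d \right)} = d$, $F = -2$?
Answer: $100$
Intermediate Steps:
$r = 10$ ($r = \left(-5\right) \left(-2\right) = 10$)
$s{\left(N,b \right)} = 10$ ($s{\left(N,b \right)} = 10 - 0 = 10 + 0 = 10$)
$s^{2}{\left(16,\left(Y{\left(6 \right)} - 4\right) + 3 \right)} = 10^{2} = 100$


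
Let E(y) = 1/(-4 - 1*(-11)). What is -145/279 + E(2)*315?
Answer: 12410/279 ≈ 44.480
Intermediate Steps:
E(y) = ⅐ (E(y) = 1/(-4 + 11) = 1/7 = ⅐)
-145/279 + E(2)*315 = -145/279 + (⅐)*315 = -145*1/279 + 45 = -145/279 + 45 = 12410/279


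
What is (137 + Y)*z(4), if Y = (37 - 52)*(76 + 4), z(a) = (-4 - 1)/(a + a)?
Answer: 5315/8 ≈ 664.38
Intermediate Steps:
z(a) = -5/(2*a) (z(a) = -5*1/(2*a) = -5/(2*a))
Y = -1200 (Y = -15*80 = -1200)
(137 + Y)*z(4) = (137 - 1200)*(-5/2/4) = -(-5315)/(2*4) = -1063*(-5/8) = 5315/8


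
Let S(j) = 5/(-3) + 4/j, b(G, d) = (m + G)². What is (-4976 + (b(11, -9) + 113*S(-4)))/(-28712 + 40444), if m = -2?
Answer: -2227/5028 ≈ -0.44292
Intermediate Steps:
b(G, d) = (-2 + G)²
S(j) = -5/3 + 4/j (S(j) = 5*(-⅓) + 4/j = -5/3 + 4/j)
(-4976 + (b(11, -9) + 113*S(-4)))/(-28712 + 40444) = (-4976 + ((-2 + 11)² + 113*(-5/3 + 4/(-4))))/(-28712 + 40444) = (-4976 + (9² + 113*(-5/3 + 4*(-¼))))/11732 = (-4976 + (81 + 113*(-5/3 - 1)))*(1/11732) = (-4976 + (81 + 113*(-8/3)))*(1/11732) = (-4976 + (81 - 904/3))*(1/11732) = (-4976 - 661/3)*(1/11732) = -15589/3*1/11732 = -2227/5028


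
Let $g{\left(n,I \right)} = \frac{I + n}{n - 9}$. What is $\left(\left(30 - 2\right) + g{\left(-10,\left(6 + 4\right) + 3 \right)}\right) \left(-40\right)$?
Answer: $- \frac{21160}{19} \approx -1113.7$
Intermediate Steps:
$g{\left(n,I \right)} = \frac{I + n}{-9 + n}$
$\left(\left(30 - 2\right) + g{\left(-10,\left(6 + 4\right) + 3 \right)}\right) \left(-40\right) = \left(\left(30 - 2\right) + \frac{\left(\left(6 + 4\right) + 3\right) - 10}{-9 - 10}\right) \left(-40\right) = \left(28 + \frac{\left(10 + 3\right) - 10}{-19}\right) \left(-40\right) = \left(28 - \frac{13 - 10}{19}\right) \left(-40\right) = \left(28 - \frac{3}{19}\right) \left(-40\right) = \frac{529}{19} \left(-40\right) = - \frac{21160}{19}$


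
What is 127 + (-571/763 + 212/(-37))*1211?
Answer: -31126568/4033 ≈ -7718.0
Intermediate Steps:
127 + (-571/763 + 212/(-37))*1211 = 127 + (-571*1/763 + 212*(-1/37))*1211 = 127 + (-571/763 - 212/37)*1211 = 127 - 182883/28231*1211 = 127 - 31638759/4033 = -31126568/4033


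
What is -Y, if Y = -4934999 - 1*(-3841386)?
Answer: 1093613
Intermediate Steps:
Y = -1093613 (Y = -4934999 + 3841386 = -1093613)
-Y = -1*(-1093613) = 1093613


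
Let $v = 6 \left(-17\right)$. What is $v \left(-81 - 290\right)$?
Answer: $37842$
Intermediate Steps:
$v = -102$
$v \left(-81 - 290\right) = - 102 \left(-81 - 290\right) = \left(-102\right) \left(-371\right) = 37842$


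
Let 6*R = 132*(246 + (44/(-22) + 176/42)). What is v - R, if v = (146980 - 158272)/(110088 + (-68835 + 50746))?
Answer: -10549210468/1931979 ≈ -5460.3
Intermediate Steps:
R = 114664/21 (R = (132*(246 + (44/(-22) + 176/42)))/6 = (132*(246 + (44*(-1/22) + 176*(1/42))))/6 = (132*(246 + (-2 + 88/21)))/6 = (132*(246 + 46/21))/6 = (132*(5212/21))/6 = (⅙)*(229328/7) = 114664/21 ≈ 5460.2)
v = -11292/91999 (v = -11292/(110088 - 18089) = -11292/91999 ≈ -0.12274)
v - R = -11292/91999 - 1*114664/21 = -11292/91999 - 114664/21 = -10549210468/1931979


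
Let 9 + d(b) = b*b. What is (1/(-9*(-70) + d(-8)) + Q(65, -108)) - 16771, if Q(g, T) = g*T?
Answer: -16296834/685 ≈ -23791.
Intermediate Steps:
d(b) = -9 + b**2 (d(b) = -9 + b*b = -9 + b**2)
Q(g, T) = T*g
(1/(-9*(-70) + d(-8)) + Q(65, -108)) - 16771 = (1/(-9*(-70) + (-9 + (-8)**2)) - 108*65) - 16771 = (1/(630 + (-9 + 64)) - 7020) - 16771 = (1/(630 + 55) - 7020) - 16771 = (1/685 - 7020) - 16771 = -4808699/685 - 16771 = -16296834/685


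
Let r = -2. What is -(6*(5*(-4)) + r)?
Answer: 122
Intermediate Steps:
-(6*(5*(-4)) + r) = -(6*(5*(-4)) - 2) = -(6*(-20) - 2) = -(-120 - 2) = -1*(-122) = 122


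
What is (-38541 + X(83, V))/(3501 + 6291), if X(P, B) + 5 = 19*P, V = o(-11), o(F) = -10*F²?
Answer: -12323/3264 ≈ -3.7754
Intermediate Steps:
V = -1210 (V = -10*(-11)² = -10*121 = -1210)
X(P, B) = -5 + 19*P
(-38541 + X(83, V))/(3501 + 6291) = (-38541 + (-5 + 19*83))/(3501 + 6291) = (-38541 + (-5 + 1577))/9792 = (-38541 + 1572)*(1/9792) = -36969*1/9792 = -12323/3264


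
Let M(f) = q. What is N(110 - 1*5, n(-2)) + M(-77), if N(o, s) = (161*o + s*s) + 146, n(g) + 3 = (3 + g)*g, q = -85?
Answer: 16991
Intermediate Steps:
M(f) = -85
n(g) = -3 + g*(3 + g) (n(g) = -3 + (3 + g)*g = -3 + g*(3 + g))
N(o, s) = 146 + s² + 161*o (N(o, s) = (161*o + s²) + 146 = (s² + 161*o) + 146 = 146 + s² + 161*o)
N(110 - 1*5, n(-2)) + M(-77) = (146 + (-3 + (-2)² + 3*(-2))² + 161*(110 - 1*5)) - 85 = (146 + (-3 + 4 - 6)² + 161*(110 - 5)) - 85 = (146 + (-5)² + 161*105) - 85 = (146 + 25 + 16905) - 85 = 17076 - 85 = 16991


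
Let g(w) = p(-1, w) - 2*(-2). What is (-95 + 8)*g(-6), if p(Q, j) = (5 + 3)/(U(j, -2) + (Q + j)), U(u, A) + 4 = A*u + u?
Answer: -1044/5 ≈ -208.80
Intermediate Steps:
U(u, A) = -4 + u + A*u (U(u, A) = -4 + (A*u + u) = -4 + (u + A*u) = -4 + u + A*u)
p(Q, j) = 8/(-4 + Q) (p(Q, j) = (5 + 3)/((-4 + j - 2*j) + (Q + j)) = 8/((-4 - j) + (Q + j)) = 8/(-4 + Q))
g(w) = 12/5 (g(w) = 8/(-4 - 1) - 2*(-2) = 8/(-5) + 4 = 8*(-⅕) + 4 = -8/5 + 4 = 12/5)
(-95 + 8)*g(-6) = (-95 + 8)*(12/5) = -87*12/5 = -1044/5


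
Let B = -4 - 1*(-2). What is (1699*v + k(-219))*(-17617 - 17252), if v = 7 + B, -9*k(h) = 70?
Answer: -887822855/3 ≈ -2.9594e+8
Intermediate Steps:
k(h) = -70/9 (k(h) = -1/9*70 = -70/9)
B = -2 (B = -4 + 2 = -2)
v = 5 (v = 7 - 2 = 5)
(1699*v + k(-219))*(-17617 - 17252) = (1699*5 - 70/9)*(-17617 - 17252) = (8495 - 70/9)*(-34869) = (76385/9)*(-34869) = -887822855/3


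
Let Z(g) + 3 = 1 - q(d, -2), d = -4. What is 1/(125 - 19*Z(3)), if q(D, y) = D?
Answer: 1/87 ≈ 0.011494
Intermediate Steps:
Z(g) = 2 (Z(g) = -3 + (1 - 1*(-4)) = -3 + (1 + 4) = -3 + 5 = 2)
1/(125 - 19*Z(3)) = 1/(125 - 19*2) = 1/(125 - 38) = 1/87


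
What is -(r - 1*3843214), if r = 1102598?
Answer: 2740616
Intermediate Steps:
-(r - 1*3843214) = -(1102598 - 1*3843214) = -(1102598 - 3843214) = -1*(-2740616) = 2740616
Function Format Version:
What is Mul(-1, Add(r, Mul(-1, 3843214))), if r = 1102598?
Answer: 2740616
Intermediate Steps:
Mul(-1, Add(r, Mul(-1, 3843214))) = Mul(-1, Add(1102598, Mul(-1, 3843214))) = Mul(-1, Add(1102598, -3843214)) = Mul(-1, -2740616) = 2740616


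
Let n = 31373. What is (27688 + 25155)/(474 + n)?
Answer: 52843/31847 ≈ 1.6593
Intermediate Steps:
(27688 + 25155)/(474 + n) = (27688 + 25155)/(474 + 31373) = 52843/31847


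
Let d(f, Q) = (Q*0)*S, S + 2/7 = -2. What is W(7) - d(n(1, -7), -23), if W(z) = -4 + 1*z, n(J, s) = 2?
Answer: 3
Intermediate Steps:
S = -16/7 (S = -2/7 - 2 = -16/7 ≈ -2.2857)
d(f, Q) = 0 (d(f, Q) = (Q*0)*(-16/7) = 0*(-16/7) = 0)
W(z) = -4 + z
W(7) - d(n(1, -7), -23) = (-4 + 7) - 1*0 = 3 + 0 = 3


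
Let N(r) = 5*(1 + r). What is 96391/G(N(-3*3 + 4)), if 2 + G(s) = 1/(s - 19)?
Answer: -3759249/79 ≈ -47585.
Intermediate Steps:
N(r) = 5 + 5*r
G(s) = -2 + 1/(-19 + s) (G(s) = -2 + 1/(s - 19) = -2 + 1/(-19 + s))
96391/G(N(-3*3 + 4)) = 96391/(((39 - 2*(5 + 5*(-3*3 + 4)))/(-19 + (5 + 5*(-3*3 + 4))))) = 96391/(((39 - 2*(5 + 5*(-9 + 4)))/(-19 + (5 + 5*(-9 + 4))))) = 96391/(((39 - 2*(5 + 5*(-5)))/(-19 + (5 + 5*(-5))))) = 96391/(((39 - 2*(5 - 25))/(-19 + (5 - 25)))) = 96391/(((39 - 2*(-20))/(-19 - 20))) = 96391/(((39 + 40)/(-39))) = 96391/((-1/39*79)) = 96391/(-79/39) = 96391*(-39/79) = -3759249/79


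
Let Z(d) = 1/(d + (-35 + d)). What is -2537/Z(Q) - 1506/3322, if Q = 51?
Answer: -282335872/1661 ≈ -1.6998e+5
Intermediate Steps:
Z(d) = 1/(-35 + 2*d)
-2537/Z(Q) - 1506/3322 = -2537/(1/(-35 + 2*51)) - 1506/3322 = -2537/(1/(-35 + 102)) - 1506*1/3322 = -2537/(1/67) - 753/1661 = -2537/1/67 - 753/1661 = -2537*67 - 753/1661 = -169979 - 753/1661 = -282335872/1661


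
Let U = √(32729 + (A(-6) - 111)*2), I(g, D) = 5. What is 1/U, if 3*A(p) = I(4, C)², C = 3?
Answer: √292713/97571 ≈ 0.0055450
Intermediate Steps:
A(p) = 25/3 (A(p) = (⅓)*5² = (⅓)*25 = 25/3)
U = √292713/3 (U = √(32729 + (25/3 - 111)*2) = √(32729 - 308/3*2) = √(32729 - 616/3) = √(97571/3) = √292713/3 ≈ 180.34)
1/U = 1/(√292713/3) = √292713/97571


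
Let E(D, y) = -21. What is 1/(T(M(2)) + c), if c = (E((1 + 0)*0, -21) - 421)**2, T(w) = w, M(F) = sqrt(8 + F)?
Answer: 97682/19083546243 - sqrt(10)/38167092486 ≈ 5.1186e-6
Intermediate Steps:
c = 195364 (c = (-21 - 421)**2 = (-442)**2 = 195364)
1/(T(M(2)) + c) = 1/(sqrt(8 + 2) + 195364) = 1/(sqrt(10) + 195364) = 1/(195364 + sqrt(10))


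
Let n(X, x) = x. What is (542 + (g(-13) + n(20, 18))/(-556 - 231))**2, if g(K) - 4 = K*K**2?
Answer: 183808555441/619369 ≈ 2.9677e+5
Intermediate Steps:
g(K) = 4 + K**3 (g(K) = 4 + K*K**2 = 4 + K**3)
(542 + (g(-13) + n(20, 18))/(-556 - 231))**2 = (542 + ((4 + (-13)**3) + 18)/(-556 - 231))**2 = (542 + ((4 - 2197) + 18)/(-787))**2 = (542 + (-2193 + 18)*(-1/787))**2 = (542 - 2175*(-1/787))**2 = (542 + 2175/787)**2 = (428729/787)**2 = 183808555441/619369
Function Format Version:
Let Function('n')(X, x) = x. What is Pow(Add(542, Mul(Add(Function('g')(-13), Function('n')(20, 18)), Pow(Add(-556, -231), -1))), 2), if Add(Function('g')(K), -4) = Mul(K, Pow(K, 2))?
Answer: Rational(183808555441, 619369) ≈ 2.9677e+5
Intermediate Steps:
Function('g')(K) = Add(4, Pow(K, 3)) (Function('g')(K) = Add(4, Mul(K, Pow(K, 2))) = Add(4, Pow(K, 3)))
Pow(Add(542, Mul(Add(Function('g')(-13), Function('n')(20, 18)), Pow(Add(-556, -231), -1))), 2) = Pow(Add(542, Mul(Add(Add(4, Pow(-13, 3)), 18), Pow(Add(-556, -231), -1))), 2) = Pow(Add(542, Mul(Add(Add(4, -2197), 18), Pow(-787, -1))), 2) = Pow(Add(542, Mul(Add(-2193, 18), Rational(-1, 787))), 2) = Pow(Add(542, Mul(-2175, Rational(-1, 787))), 2) = Pow(Add(542, Rational(2175, 787)), 2) = Pow(Rational(428729, 787), 2) = Rational(183808555441, 619369)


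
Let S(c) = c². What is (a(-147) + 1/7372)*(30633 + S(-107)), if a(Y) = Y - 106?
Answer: -39243884715/3686 ≈ -1.0647e+7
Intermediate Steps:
a(Y) = -106 + Y
(a(-147) + 1/7372)*(30633 + S(-107)) = ((-106 - 147) + 1/7372)*(30633 + (-107)²) = (-253 + 1/7372)*(30633 + 11449) = -1865115/7372*42082 = -39243884715/3686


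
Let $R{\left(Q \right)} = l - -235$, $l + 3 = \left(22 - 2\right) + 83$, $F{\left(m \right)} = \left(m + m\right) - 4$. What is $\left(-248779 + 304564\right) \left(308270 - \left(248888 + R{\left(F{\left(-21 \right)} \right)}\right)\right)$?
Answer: $3293936895$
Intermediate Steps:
$F{\left(m \right)} = -4 + 2 m$ ($F{\left(m \right)} = 2 m - 4 = -4 + 2 m$)
$l = 100$ ($l = -3 + \left(\left(22 - 2\right) + 83\right) = -3 + \left(20 + 83\right) = -3 + 103 = 100$)
$R{\left(Q \right)} = 335$ ($R{\left(Q \right)} = 100 - -235 = 100 + 235 = 335$)
$\left(-248779 + 304564\right) \left(308270 - \left(248888 + R{\left(F{\left(-21 \right)} \right)}\right)\right) = \left(-248779 + 304564\right) \left(308270 - 249223\right) = 55785 \left(308270 - 249223\right) = 55785 \cdot 59047 = 3293936895$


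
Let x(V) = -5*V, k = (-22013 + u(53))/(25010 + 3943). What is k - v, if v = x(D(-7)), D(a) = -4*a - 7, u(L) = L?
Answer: 335345/3217 ≈ 104.24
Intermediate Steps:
D(a) = -7 - 4*a
k = -2440/3217 (k = (-22013 + 53)/(25010 + 3943) = -21960/28953 = -21960*1/28953 = -2440/3217 ≈ -0.75847)
v = -105 (v = -5*(-7 - 4*(-7)) = -5*(-7 + 28) = -5*21 = -105)
k - v = -2440/3217 - 1*(-105) = -2440/3217 + 105 = 335345/3217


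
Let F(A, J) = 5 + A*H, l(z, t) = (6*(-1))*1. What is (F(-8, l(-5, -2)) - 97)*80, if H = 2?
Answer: -8640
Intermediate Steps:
l(z, t) = -6 (l(z, t) = -6*1 = -6)
F(A, J) = 5 + 2*A (F(A, J) = 5 + A*2 = 5 + 2*A)
(F(-8, l(-5, -2)) - 97)*80 = ((5 + 2*(-8)) - 97)*80 = ((5 - 16) - 97)*80 = (-11 - 97)*80 = -108*80 = -8640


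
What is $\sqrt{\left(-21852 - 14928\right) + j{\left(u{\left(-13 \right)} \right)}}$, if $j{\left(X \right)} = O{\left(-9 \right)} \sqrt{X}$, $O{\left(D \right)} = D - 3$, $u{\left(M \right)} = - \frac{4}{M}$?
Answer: $\frac{2 \sqrt{-1553955 - 78 \sqrt{13}}}{13} \approx 191.8 i$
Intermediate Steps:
$O{\left(D \right)} = -3 + D$ ($O{\left(D \right)} = D - 3 = -3 + D$)
$j{\left(X \right)} = - 12 \sqrt{X}$ ($j{\left(X \right)} = \left(-3 - 9\right) \sqrt{X} = - 12 \sqrt{X}$)
$\sqrt{\left(-21852 - 14928\right) + j{\left(u{\left(-13 \right)} \right)}} = \sqrt{\left(-21852 - 14928\right) - 12 \sqrt{- \frac{4}{-13}}} = \sqrt{\left(-21852 - 14928\right) - 12 \sqrt{\left(-4\right) \left(- \frac{1}{13}\right)}} = \sqrt{-36780 - 12 \sqrt{\frac{4}{13}}} = \sqrt{-36780 - 12 \frac{2 \sqrt{13}}{13}} = \sqrt{-36780 - \frac{24 \sqrt{13}}{13}}$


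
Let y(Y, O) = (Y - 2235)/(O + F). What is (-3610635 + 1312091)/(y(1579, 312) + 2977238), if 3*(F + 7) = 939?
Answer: -355125048/459983107 ≈ -0.77204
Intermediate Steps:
F = 306 (F = -7 + (⅓)*939 = -7 + 313 = 306)
y(Y, O) = (-2235 + Y)/(306 + O) (y(Y, O) = (Y - 2235)/(O + 306) = (-2235 + Y)/(306 + O))
(-3610635 + 1312091)/(y(1579, 312) + 2977238) = (-3610635 + 1312091)/((-2235 + 1579)/(306 + 312) + 2977238) = -2298544/(-656/618 + 2977238) = -2298544/((1/618)*(-656) + 2977238) = -2298544/(-328/309 + 2977238) = -2298544/919966214/309 = -2298544*309/919966214 = -355125048/459983107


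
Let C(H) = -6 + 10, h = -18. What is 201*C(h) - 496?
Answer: 308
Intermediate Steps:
C(H) = 4
201*C(h) - 496 = 201*4 - 496 = 804 - 496 = 308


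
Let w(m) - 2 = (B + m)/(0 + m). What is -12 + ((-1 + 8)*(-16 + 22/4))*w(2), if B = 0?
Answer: -465/2 ≈ -232.50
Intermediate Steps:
w(m) = 3 (w(m) = 2 + (0 + m)/(0 + m) = 2 + m/m = 2 + 1 = 3)
-12 + ((-1 + 8)*(-16 + 22/4))*w(2) = -12 + ((-1 + 8)*(-16 + 22/4))*3 = -12 + (7*(-16 + 22*(1/4)))*3 = -12 + (7*(-16 + 11/2))*3 = -12 + (7*(-21/2))*3 = -12 - 147/2*3 = -12 - 441/2 = -465/2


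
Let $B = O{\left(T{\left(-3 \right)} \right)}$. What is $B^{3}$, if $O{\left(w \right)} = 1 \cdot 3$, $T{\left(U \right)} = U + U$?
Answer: $27$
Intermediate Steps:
$T{\left(U \right)} = 2 U$
$O{\left(w \right)} = 3$
$B = 3$
$B^{3} = 3^{3} = 27$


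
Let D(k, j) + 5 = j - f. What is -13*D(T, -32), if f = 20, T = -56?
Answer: 741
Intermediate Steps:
D(k, j) = -25 + j (D(k, j) = -5 + (j - 1*20) = -5 + (j - 20) = -5 + (-20 + j) = -25 + j)
-13*D(T, -32) = -13*(-25 - 32) = -13*(-57) = 741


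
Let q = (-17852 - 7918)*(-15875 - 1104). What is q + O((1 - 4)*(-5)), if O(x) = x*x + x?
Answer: 437549070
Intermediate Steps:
q = 437548830 (q = -25770*(-16979) = 437548830)
O(x) = x + x**2 (O(x) = x**2 + x = x + x**2)
q + O((1 - 4)*(-5)) = 437548830 + ((1 - 4)*(-5))*(1 + (1 - 4)*(-5)) = 437548830 + (-3*(-5))*(1 - 3*(-5)) = 437548830 + 15*(1 + 15) = 437548830 + 15*16 = 437548830 + 240 = 437549070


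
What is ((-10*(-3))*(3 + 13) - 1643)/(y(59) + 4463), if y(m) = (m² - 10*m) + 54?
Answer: -1163/7408 ≈ -0.15699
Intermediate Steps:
y(m) = 54 + m² - 10*m
((-10*(-3))*(3 + 13) - 1643)/(y(59) + 4463) = ((-10*(-3))*(3 + 13) - 1643)/((54 + 59² - 10*59) + 4463) = (30*16 - 1643)/((54 + 3481 - 590) + 4463) = (480 - 1643)/(2945 + 4463) = -1163/7408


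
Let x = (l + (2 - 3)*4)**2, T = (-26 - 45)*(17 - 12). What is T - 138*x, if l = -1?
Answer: -3805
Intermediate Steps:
T = -355 (T = -71*5 = -355)
x = 25 (x = (-1 + (2 - 3)*4)**2 = (-1 - 1*4)**2 = (-1 - 4)**2 = (-5)**2 = 25)
T - 138*x = -355 - 138*25 = -355 - 3450 = -3805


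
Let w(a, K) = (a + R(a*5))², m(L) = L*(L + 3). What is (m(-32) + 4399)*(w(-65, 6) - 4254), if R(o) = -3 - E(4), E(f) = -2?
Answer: 543354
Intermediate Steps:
R(o) = -1 (R(o) = -3 - 1*(-2) = -3 + 2 = -1)
m(L) = L*(3 + L)
w(a, K) = (-1 + a)² (w(a, K) = (a - 1)² = (-1 + a)²)
(m(-32) + 4399)*(w(-65, 6) - 4254) = (-32*(3 - 32) + 4399)*((-1 - 65)² - 4254) = (-32*(-29) + 4399)*((-66)² - 4254) = (928 + 4399)*(4356 - 4254) = 5327*102 = 543354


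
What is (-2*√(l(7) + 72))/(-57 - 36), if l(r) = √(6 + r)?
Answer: 2*√(72 + √13)/93 ≈ 0.18699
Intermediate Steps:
(-2*√(l(7) + 72))/(-57 - 36) = (-2*√(√(6 + 7) + 72))/(-57 - 36) = -2*√(√13 + 72)/(-93) = -2*√(72 + √13)*(-1/93) = 2*√(72 + √13)/93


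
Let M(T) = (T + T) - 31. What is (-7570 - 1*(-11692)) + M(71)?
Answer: 4233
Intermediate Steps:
M(T) = -31 + 2*T (M(T) = 2*T - 31 = -31 + 2*T)
(-7570 - 1*(-11692)) + M(71) = (-7570 - 1*(-11692)) + (-31 + 2*71) = (-7570 + 11692) + (-31 + 142) = 4122 + 111 = 4233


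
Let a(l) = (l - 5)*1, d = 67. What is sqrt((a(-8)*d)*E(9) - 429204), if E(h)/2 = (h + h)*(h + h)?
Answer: 2*I*sqrt(248403) ≈ 996.8*I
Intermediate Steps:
a(l) = -5 + l (a(l) = (-5 + l)*1 = -5 + l)
E(h) = 8*h**2 (E(h) = 2*((h + h)*(h + h)) = 2*((2*h)*(2*h)) = 2*(4*h**2) = 8*h**2)
sqrt((a(-8)*d)*E(9) - 429204) = sqrt(((-5 - 8)*67)*(8*9**2) - 429204) = sqrt((-13*67)*(8*81) - 429204) = sqrt(-871*648 - 429204) = sqrt(-564408 - 429204) = sqrt(-993612) = 2*I*sqrt(248403)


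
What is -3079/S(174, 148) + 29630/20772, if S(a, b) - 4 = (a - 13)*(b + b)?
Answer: 337052203/247498380 ≈ 1.3618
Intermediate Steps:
S(a, b) = 4 + 2*b*(-13 + a) (S(a, b) = 4 + (a - 13)*(b + b) = 4 + (-13 + a)*(2*b) = 4 + 2*b*(-13 + a))
-3079/S(174, 148) + 29630/20772 = -3079/(4 - 26*148 + 2*174*148) + 29630/20772 = -3079/(4 - 3848 + 51504) + 29630*(1/20772) = -3079/47660 + 14815/10386 = 337052203/247498380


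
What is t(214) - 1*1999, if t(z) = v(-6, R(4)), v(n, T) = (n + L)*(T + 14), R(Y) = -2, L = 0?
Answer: -2071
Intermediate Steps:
v(n, T) = n*(14 + T) (v(n, T) = (n + 0)*(T + 14) = n*(14 + T))
t(z) = -72 (t(z) = -6*(14 - 2) = -6*12 = -72)
t(214) - 1*1999 = -72 - 1*1999 = -72 - 1999 = -2071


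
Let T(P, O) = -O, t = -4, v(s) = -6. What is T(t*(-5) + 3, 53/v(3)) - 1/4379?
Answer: 232081/26274 ≈ 8.8331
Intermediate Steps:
T(t*(-5) + 3, 53/v(3)) - 1/4379 = -53/(-6) - 1/4379 = -53*(-1)/6 - 1*1/4379 = -1*(-53/6) - 1/4379 = 53/6 - 1/4379 = 232081/26274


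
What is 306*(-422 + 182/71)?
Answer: -9112680/71 ≈ -1.2835e+5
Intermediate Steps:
306*(-422 + 182/71) = 306*(-29780/71) = -9112680/71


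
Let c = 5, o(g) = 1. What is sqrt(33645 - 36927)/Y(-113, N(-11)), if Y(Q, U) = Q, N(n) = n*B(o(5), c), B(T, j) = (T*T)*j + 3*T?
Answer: -I*sqrt(3282)/113 ≈ -0.50698*I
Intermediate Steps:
B(T, j) = 3*T + j*T**2 (B(T, j) = T**2*j + 3*T = j*T**2 + 3*T = 3*T + j*T**2)
N(n) = 8*n (N(n) = n*(1*(3 + 1*5)) = n*(1*(3 + 5)) = n*(1*8) = n*8 = 8*n)
sqrt(33645 - 36927)/Y(-113, N(-11)) = sqrt(33645 - 36927)/(-113) = sqrt(-3282)*(-1/113) = (I*sqrt(3282))*(-1/113) = -I*sqrt(3282)/113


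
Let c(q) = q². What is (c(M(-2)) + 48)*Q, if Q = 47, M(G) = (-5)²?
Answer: 31631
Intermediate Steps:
M(G) = 25
(c(M(-2)) + 48)*Q = (25² + 48)*47 = (625 + 48)*47 = 673*47 = 31631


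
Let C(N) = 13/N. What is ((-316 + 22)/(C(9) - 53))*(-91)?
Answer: -120393/232 ≈ -518.94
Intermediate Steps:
((-316 + 22)/(C(9) - 53))*(-91) = ((-316 + 22)/(13/9 - 53))*(-91) = -294/(13*(1/9) - 53)*(-91) = -294/(13/9 - 53)*(-91) = -294/(-464/9)*(-91) = -294*(-9/464)*(-91) = (1323/232)*(-91) = -120393/232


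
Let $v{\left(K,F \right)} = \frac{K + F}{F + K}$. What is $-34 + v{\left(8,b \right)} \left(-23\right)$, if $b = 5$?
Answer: $-57$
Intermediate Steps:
$v{\left(K,F \right)} = 1$ ($v{\left(K,F \right)} = \frac{F + K}{F + K} = 1$)
$-34 + v{\left(8,b \right)} \left(-23\right) = -34 + 1 \left(-23\right) = -34 - 23 = -57$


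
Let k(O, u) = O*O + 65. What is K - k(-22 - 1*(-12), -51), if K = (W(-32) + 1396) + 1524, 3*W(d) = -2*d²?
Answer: 6217/3 ≈ 2072.3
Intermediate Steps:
k(O, u) = 65 + O² (k(O, u) = O² + 65 = 65 + O²)
W(d) = -2*d²/3 (W(d) = (-2*d²)/3 = -2*d²/3)
K = 6712/3 (K = (-⅔*(-32)² + 1396) + 1524 = (-⅔*1024 + 1396) + 1524 = (-2048/3 + 1396) + 1524 = 2140/3 + 1524 = 6712/3 ≈ 2237.3)
K - k(-22 - 1*(-12), -51) = 6712/3 - (65 + (-22 - 1*(-12))²) = 6712/3 - (65 + (-22 + 12)²) = 6712/3 - (65 + (-10)²) = 6712/3 - (65 + 100) = 6712/3 - 1*165 = 6712/3 - 165 = 6217/3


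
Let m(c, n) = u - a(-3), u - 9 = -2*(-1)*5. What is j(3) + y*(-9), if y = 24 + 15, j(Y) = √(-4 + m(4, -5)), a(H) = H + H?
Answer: -351 + √21 ≈ -346.42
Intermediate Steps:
a(H) = 2*H
u = 19 (u = 9 - 2*(-1)*5 = 9 + 2*5 = 9 + 10 = 19)
m(c, n) = 25 (m(c, n) = 19 - 2*(-3) = 19 - 1*(-6) = 19 + 6 = 25)
j(Y) = √21 (j(Y) = √(-4 + 25) = √21)
y = 39
j(3) + y*(-9) = √21 + 39*(-9) = √21 - 351 = -351 + √21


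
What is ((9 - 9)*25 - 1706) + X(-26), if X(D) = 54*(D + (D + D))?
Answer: -5918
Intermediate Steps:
X(D) = 162*D (X(D) = 54*(D + 2*D) = 54*(3*D) = 162*D)
((9 - 9)*25 - 1706) + X(-26) = ((9 - 9)*25 - 1706) + 162*(-26) = (0*25 - 1706) - 4212 = (0 - 1706) - 4212 = -1706 - 4212 = -5918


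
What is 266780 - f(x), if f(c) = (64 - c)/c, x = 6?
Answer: 800311/3 ≈ 2.6677e+5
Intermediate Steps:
f(c) = (64 - c)/c
266780 - f(x) = 266780 - (64 - 1*6)/6 = 266780 - (64 - 6)/6 = 266780 - 58/6 = 266780 - 1*29/3 = 266780 - 29/3 = 800311/3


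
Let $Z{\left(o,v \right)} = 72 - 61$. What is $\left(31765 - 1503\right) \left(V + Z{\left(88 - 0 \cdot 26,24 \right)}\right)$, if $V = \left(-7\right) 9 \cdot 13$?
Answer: $-24451696$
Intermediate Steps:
$Z{\left(o,v \right)} = 11$ ($Z{\left(o,v \right)} = 72 - 61 = 11$)
$V = -819$ ($V = \left(-63\right) 13 = -819$)
$\left(31765 - 1503\right) \left(V + Z{\left(88 - 0 \cdot 26,24 \right)}\right) = \left(31765 - 1503\right) \left(-819 + 11\right) = 30262 \left(-808\right) = -24451696$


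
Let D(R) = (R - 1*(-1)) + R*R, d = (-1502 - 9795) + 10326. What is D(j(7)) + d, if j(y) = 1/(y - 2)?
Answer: -24244/25 ≈ -969.76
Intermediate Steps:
j(y) = 1/(-2 + y)
d = -971 (d = -11297 + 10326 = -971)
D(R) = 1 + R + R² (D(R) = (R + 1) + R² = (1 + R) + R² = 1 + R + R²)
D(j(7)) + d = (1 + 1/(-2 + 7) + (1/(-2 + 7))²) - 971 = (1 + 1/5 + (1/5)²) - 971 = (1 + ⅕ + (⅕)²) - 971 = (1 + ⅕ + 1/25) - 971 = 31/25 - 971 = -24244/25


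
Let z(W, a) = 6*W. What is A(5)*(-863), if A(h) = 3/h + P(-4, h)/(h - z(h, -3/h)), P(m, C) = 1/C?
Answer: -63862/125 ≈ -510.90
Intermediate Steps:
A(h) = 3/h - 1/(5*h²) (A(h) = 3/h + 1/(h*(h - 6*h)) = 3/h + 1/(h*((-5*h))) = 3/h + (-1/(5*h))/h = 3/h - 1/(5*h²))
A(5)*(-863) = ((⅕)*(-1 + 15*5)/5²)*(-863) = ((⅕)*(1/25)*(-1 + 75))*(-863) = ((⅕)*(1/25)*74)*(-863) = (74/125)*(-863) = -63862/125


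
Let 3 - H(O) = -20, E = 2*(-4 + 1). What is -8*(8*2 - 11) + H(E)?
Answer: -17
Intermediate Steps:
E = -6 (E = 2*(-3) = -6)
H(O) = 23 (H(O) = 3 - 1*(-20) = 3 + 20 = 23)
-8*(8*2 - 11) + H(E) = -8*(8*2 - 11) + 23 = -8*(16 - 11) + 23 = -8*5 + 23 = -40 + 23 = -17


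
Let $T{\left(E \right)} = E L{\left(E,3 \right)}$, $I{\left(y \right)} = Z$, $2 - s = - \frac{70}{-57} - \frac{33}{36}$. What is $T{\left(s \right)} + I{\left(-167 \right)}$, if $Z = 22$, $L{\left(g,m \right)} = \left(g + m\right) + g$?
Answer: $\frac{851719}{25992} \approx 32.768$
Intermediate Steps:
$s = \frac{385}{228}$ ($s = 2 - \left(- \frac{70}{-57} - \frac{33}{36}\right) = 2 - \left(\left(-70\right) \left(- \frac{1}{57}\right) - \frac{11}{12}\right) = 2 - \left(\frac{70}{57} - \frac{11}{12}\right) = 2 - \frac{71}{228} = \frac{385}{228} \approx 1.6886$)
$L{\left(g,m \right)} = m + 2 g$
$I{\left(y \right)} = 22$
$T{\left(E \right)} = E \left(3 + 2 E\right)$
$T{\left(s \right)} + I{\left(-167 \right)} = \frac{385 \left(3 + 2 \cdot \frac{385}{228}\right)}{228} + 22 = \frac{385 \left(3 + \frac{385}{114}\right)}{228} + 22 = \frac{385}{228} \cdot \frac{727}{114} + 22 = \frac{279895}{25992} + 22 = \frac{851719}{25992}$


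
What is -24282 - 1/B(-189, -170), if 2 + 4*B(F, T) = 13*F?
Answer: -59709434/2459 ≈ -24282.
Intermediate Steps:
B(F, T) = -1/2 + 13*F/4 (B(F, T) = -1/2 + (13*F)/4 = -1/2 + 13*F/4)
-24282 - 1/B(-189, -170) = -24282 - 1/(-1/2 + (13/4)*(-189)) = -24282 - 1/(-1/2 - 2457/4) = -24282 - 1/(-2459/4) = -24282 - 1*(-4/2459) = -24282 + 4/2459 = -59709434/2459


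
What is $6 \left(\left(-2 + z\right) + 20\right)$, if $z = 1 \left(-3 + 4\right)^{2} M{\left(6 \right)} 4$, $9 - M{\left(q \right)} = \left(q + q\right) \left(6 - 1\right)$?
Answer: $-1116$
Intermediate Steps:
$M{\left(q \right)} = 9 - 10 q$ ($M{\left(q \right)} = 9 - \left(q + q\right) \left(6 - 1\right) = 9 - 2 q 5 = 9 - 10 q$)
$z = -204$ ($z = 1 \left(-3 + 4\right)^{2} \left(9 - 60\right) 4 = 1 \cdot 1^{2} \left(9 - 60\right) 4 = 1 \cdot 1 \left(-51\right) 4 = 1 \left(-51\right) 4 = \left(-51\right) 4 = -204$)
$6 \left(\left(-2 + z\right) + 20\right) = 6 \left(\left(-2 - 204\right) + 20\right) = 6 \left(-206 + 20\right) = 6 \left(-186\right) = -1116$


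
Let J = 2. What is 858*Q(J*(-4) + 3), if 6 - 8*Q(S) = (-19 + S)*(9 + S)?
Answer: 21879/2 ≈ 10940.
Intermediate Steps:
Q(S) = 3/4 - (-19 + S)*(9 + S)/8
858*Q(J*(-4) + 3) = 858*(177/8 - (2*(-4) + 3)**2/8 + 5*(2*(-4) + 3)/4) = 858*(177/8 - (-8 + 3)**2/8 + 5*(-8 + 3)/4) = 858*(177/8 - 1/8*(-5)**2 + (5/4)*(-5)) = 858*(177/8 - 1/8*25 - 25/4) = 858*(177/8 - 25/8 - 25/4) = 858*(51/4) = 21879/2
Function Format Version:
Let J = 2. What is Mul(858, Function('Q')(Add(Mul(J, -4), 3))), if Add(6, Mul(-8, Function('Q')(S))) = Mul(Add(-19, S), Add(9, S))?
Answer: Rational(21879, 2) ≈ 10940.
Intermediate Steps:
Function('Q')(S) = Add(Rational(3, 4), Mul(Rational(-1, 8), Add(-19, S), Add(9, S))) (Function('Q')(S) = Add(Rational(3, 4), Mul(Rational(-1, 8), Mul(Add(-19, S), Add(9, S)))) = Add(Rational(3, 4), Mul(Rational(-1, 8), Add(-19, S), Add(9, S))))
Mul(858, Function('Q')(Add(Mul(J, -4), 3))) = Mul(858, Add(Rational(177, 8), Mul(Rational(-1, 8), Pow(Add(Mul(2, -4), 3), 2)), Mul(Rational(5, 4), Add(Mul(2, -4), 3)))) = Mul(858, Add(Rational(177, 8), Mul(Rational(-1, 8), Pow(Add(-8, 3), 2)), Mul(Rational(5, 4), Add(-8, 3)))) = Mul(858, Add(Rational(177, 8), Mul(Rational(-1, 8), Pow(-5, 2)), Mul(Rational(5, 4), -5))) = Mul(858, Add(Rational(177, 8), Mul(Rational(-1, 8), 25), Rational(-25, 4))) = Mul(858, Add(Rational(177, 8), Rational(-25, 8), Rational(-25, 4))) = Mul(858, Rational(51, 4)) = Rational(21879, 2)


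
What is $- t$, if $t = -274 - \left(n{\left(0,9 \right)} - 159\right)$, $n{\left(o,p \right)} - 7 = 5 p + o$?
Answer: $167$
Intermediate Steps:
$n{\left(o,p \right)} = 7 + o + 5 p$ ($n{\left(o,p \right)} = 7 + \left(5 p + o\right) = 7 + \left(o + 5 p\right) = 7 + o + 5 p$)
$t = -167$ ($t = -274 - \left(\left(7 + 0 + 5 \cdot 9\right) - 159\right) = -274 - \left(\left(7 + 0 + 45\right) - 159\right) = -274 - \left(52 - 159\right) = -274 - -107 = -274 + 107 = -167$)
$- t = \left(-1\right) \left(-167\right) = 167$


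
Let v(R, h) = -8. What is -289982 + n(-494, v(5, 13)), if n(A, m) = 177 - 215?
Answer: -290020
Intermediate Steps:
n(A, m) = -38
-289982 + n(-494, v(5, 13)) = -289982 - 38 = -290020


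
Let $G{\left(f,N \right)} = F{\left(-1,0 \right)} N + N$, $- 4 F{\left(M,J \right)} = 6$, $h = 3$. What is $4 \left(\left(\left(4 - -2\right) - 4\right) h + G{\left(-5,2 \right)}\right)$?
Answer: $20$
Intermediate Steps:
$F{\left(M,J \right)} = - \frac{3}{2}$ ($F{\left(M,J \right)} = \left(- \frac{1}{4}\right) 6 = - \frac{3}{2}$)
$G{\left(f,N \right)} = - \frac{N}{2}$ ($G{\left(f,N \right)} = - \frac{3 N}{2} + N = - \frac{N}{2}$)
$4 \left(\left(\left(4 - -2\right) - 4\right) h + G{\left(-5,2 \right)}\right) = 4 \left(\left(\left(4 - -2\right) - 4\right) 3 - 1\right) = 4 \left(\left(\left(4 + 2\right) - 4\right) 3 - 1\right) = 4 \left(\left(6 - 4\right) 3 - 1\right) = 4 \left(2 \cdot 3 - 1\right) = 4 \left(6 - 1\right) = 4 \cdot 5 = 20$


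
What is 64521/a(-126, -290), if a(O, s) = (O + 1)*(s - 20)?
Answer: 64521/38750 ≈ 1.6651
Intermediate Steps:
a(O, s) = (1 + O)*(-20 + s)
64521/a(-126, -290) = 64521/(-20 - 290 - 20*(-126) - 126*(-290)) = 64521/(-20 - 290 + 2520 + 36540) = 64521/38750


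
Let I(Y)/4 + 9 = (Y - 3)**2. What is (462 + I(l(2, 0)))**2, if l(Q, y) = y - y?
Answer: 213444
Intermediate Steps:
l(Q, y) = 0
I(Y) = -36 + 4*(-3 + Y)**2 (I(Y) = -36 + 4*(Y - 3)**2 = -36 + 4*(-3 + Y)**2)
(462 + I(l(2, 0)))**2 = (462 + 4*0*(-6 + 0))**2 = (462 + 4*0*(-6))**2 = (462 + 0)**2 = 462**2 = 213444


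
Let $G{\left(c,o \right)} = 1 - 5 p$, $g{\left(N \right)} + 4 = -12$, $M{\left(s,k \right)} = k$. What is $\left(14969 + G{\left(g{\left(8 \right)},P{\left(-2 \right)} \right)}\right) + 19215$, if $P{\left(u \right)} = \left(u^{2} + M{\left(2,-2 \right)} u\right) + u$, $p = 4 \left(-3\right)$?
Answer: $34245$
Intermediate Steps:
$g{\left(N \right)} = -16$ ($g{\left(N \right)} = -4 - 12 = -16$)
$p = -12$
$P{\left(u \right)} = u^{2} - u$ ($P{\left(u \right)} = \left(u^{2} - 2 u\right) + u = u^{2} - u$)
$G{\left(c,o \right)} = 61$ ($G{\left(c,o \right)} = 1 - -60 = 1 + 60 = 61$)
$\left(14969 + G{\left(g{\left(8 \right)},P{\left(-2 \right)} \right)}\right) + 19215 = \left(14969 + 61\right) + 19215 = 15030 + 19215 = 34245$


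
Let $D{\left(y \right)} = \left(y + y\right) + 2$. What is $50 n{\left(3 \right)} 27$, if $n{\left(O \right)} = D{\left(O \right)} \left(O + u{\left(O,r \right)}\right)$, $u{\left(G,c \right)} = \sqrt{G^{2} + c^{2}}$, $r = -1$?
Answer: $32400 + 10800 \sqrt{10} \approx 66553.0$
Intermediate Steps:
$D{\left(y \right)} = 2 + 2 y$ ($D{\left(y \right)} = 2 y + 2 = 2 + 2 y$)
$n{\left(O \right)} = \left(2 + 2 O\right) \left(O + \sqrt{1 + O^{2}}\right)$ ($n{\left(O \right)} = \left(2 + 2 O\right) \left(O + \sqrt{O^{2} + \left(-1\right)^{2}}\right) = \left(2 + 2 O\right) \left(O + \sqrt{O^{2} + 1}\right) = \left(2 + 2 O\right) \left(O + \sqrt{1 + O^{2}}\right)$)
$50 n{\left(3 \right)} 27 = 50 \cdot 2 \left(1 + 3\right) \left(3 + \sqrt{1 + 3^{2}}\right) 27 = 50 \cdot 2 \cdot 4 \left(3 + \sqrt{1 + 9}\right) 27 = 50 \cdot 2 \cdot 4 \left(3 + \sqrt{10}\right) 27 = 50 \left(24 + 8 \sqrt{10}\right) 27 = \left(1200 + 400 \sqrt{10}\right) 27 = 32400 + 10800 \sqrt{10}$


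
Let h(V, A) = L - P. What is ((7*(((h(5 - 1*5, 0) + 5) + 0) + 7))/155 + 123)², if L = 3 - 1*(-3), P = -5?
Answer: 369639076/24025 ≈ 15386.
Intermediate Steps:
L = 6 (L = 3 + 3 = 6)
h(V, A) = 11 (h(V, A) = 6 - 1*(-5) = 6 + 5 = 11)
((7*(((h(5 - 1*5, 0) + 5) + 0) + 7))/155 + 123)² = ((7*(((11 + 5) + 0) + 7))/155 + 123)² = ((7*((16 + 0) + 7))*(1/155) + 123)² = ((7*(16 + 7))*(1/155) + 123)² = ((7*23)*(1/155) + 123)² = (161*(1/155) + 123)² = (161/155 + 123)² = (19226/155)² = 369639076/24025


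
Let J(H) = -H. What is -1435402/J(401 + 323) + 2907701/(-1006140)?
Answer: 360527548189/182111340 ≈ 1979.7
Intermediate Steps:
-1435402/J(401 + 323) + 2907701/(-1006140) = -1435402*(-1/(401 + 323)) + 2907701/(-1006140) = -1435402/((-1*724)) + 2907701*(-1/1006140) = -1435402/(-724) - 2907701/1006140 = -1435402*(-1/724) - 2907701/1006140 = 717701/362 - 2907701/1006140 = 360527548189/182111340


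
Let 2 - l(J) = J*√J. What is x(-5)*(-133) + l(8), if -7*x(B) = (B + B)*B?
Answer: 952 - 16*√2 ≈ 929.37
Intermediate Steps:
l(J) = 2 - J^(3/2) (l(J) = 2 - J*√J = 2 - J^(3/2))
x(B) = -2*B²/7 (x(B) = -(B + B)*B/7 = -2*B*B/7 = -2*B²/7)
x(-5)*(-133) + l(8) = -2/7*(-5)²*(-133) + (2 - 8^(3/2)) = -2/7*25*(-133) + (2 - 16*√2) = -50/7*(-133) + (2 - 16*√2) = 950 + (2 - 16*√2) = 952 - 16*√2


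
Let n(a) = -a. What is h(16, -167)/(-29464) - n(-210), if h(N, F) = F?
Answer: -6187273/29464 ≈ -209.99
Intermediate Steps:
h(16, -167)/(-29464) - n(-210) = -167/(-29464) - (-1)*(-210) = -167*(-1/29464) - 1*210 = 167/29464 - 210 = -6187273/29464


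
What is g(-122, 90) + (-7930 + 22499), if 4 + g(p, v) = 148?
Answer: 14713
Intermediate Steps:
g(p, v) = 144 (g(p, v) = -4 + 148 = 144)
g(-122, 90) + (-7930 + 22499) = 144 + (-7930 + 22499) = 144 + 14569 = 14713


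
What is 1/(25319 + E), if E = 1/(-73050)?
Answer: 73050/1849552949 ≈ 3.9496e-5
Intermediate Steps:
E = -1/73050 ≈ -1.3689e-5
1/(25319 + E) = 1/(25319 - 1/73050) = 1/(1849552949/73050) = 73050/1849552949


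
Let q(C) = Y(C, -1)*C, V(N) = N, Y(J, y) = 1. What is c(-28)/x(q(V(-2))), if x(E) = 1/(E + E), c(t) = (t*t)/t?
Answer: 112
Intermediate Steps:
q(C) = C (q(C) = 1*C = C)
c(t) = t (c(t) = t²/t = t)
x(E) = 1/(2*E)
c(-28)/x(q(V(-2))) = -28/((½)/(-2)) = -28/((½)*(-½)) = -28/(-¼) = -28*(-4) = 112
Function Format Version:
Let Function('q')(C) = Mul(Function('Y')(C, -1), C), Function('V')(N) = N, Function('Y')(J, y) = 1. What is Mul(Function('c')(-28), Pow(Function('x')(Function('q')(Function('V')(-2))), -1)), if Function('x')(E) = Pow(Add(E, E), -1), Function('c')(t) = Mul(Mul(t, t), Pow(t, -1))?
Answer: 112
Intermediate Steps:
Function('q')(C) = C (Function('q')(C) = Mul(1, C) = C)
Function('c')(t) = t (Function('c')(t) = Mul(Pow(t, 2), Pow(t, -1)) = t)
Function('x')(E) = Mul(Rational(1, 2), Pow(E, -1)) (Function('x')(E) = Pow(Mul(2, E), -1) = Mul(Rational(1, 2), Pow(E, -1)))
Mul(Function('c')(-28), Pow(Function('x')(Function('q')(Function('V')(-2))), -1)) = Mul(-28, Pow(Mul(Rational(1, 2), Pow(-2, -1)), -1)) = Mul(-28, Pow(Mul(Rational(1, 2), Rational(-1, 2)), -1)) = Mul(-28, Pow(Rational(-1, 4), -1)) = Mul(-28, -4) = 112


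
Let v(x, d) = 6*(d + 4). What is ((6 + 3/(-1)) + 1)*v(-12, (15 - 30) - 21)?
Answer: -768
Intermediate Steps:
v(x, d) = 24 + 6*d (v(x, d) = 6*(4 + d) = 24 + 6*d)
((6 + 3/(-1)) + 1)*v(-12, (15 - 30) - 21) = ((6 + 3/(-1)) + 1)*(24 + 6*((15 - 30) - 21)) = ((6 + 3*(-1)) + 1)*(24 + 6*(-15 - 21)) = ((6 - 3) + 1)*(24 + 6*(-36)) = (3 + 1)*(24 - 216) = 4*(-192) = -768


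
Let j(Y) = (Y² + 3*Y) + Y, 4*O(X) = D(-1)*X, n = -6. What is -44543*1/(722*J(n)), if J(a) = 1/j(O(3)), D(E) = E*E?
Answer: -133629/608 ≈ -219.78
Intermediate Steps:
D(E) = E²
O(X) = X/4 (O(X) = ((-1)²*X)/4 = (1*X)/4 = X/4)
j(Y) = Y² + 4*Y
J(a) = 16/57 (J(a) = 1/(((¼)*3)*(4 + (¼)*3)) = 1/(3*(4 + ¾)/4) = 1/((¾)*(19/4)) = 1/(57/16) = 16/57)
-44543*1/(722*J(n)) = -44543/((19*38)*(16/57)) = -44543/(722*(16/57)) = -44543/608/3 = -44543*3/608 = -133629/608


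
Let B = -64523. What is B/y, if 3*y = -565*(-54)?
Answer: -571/90 ≈ -6.3444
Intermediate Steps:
y = 10170 (y = (-565*(-54))/3 = (1/3)*30510 = 10170)
B/y = -64523/10170 = -64523*1/10170 = -571/90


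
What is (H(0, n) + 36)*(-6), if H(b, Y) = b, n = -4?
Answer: -216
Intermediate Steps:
(H(0, n) + 36)*(-6) = (0 + 36)*(-6) = 36*(-6) = -216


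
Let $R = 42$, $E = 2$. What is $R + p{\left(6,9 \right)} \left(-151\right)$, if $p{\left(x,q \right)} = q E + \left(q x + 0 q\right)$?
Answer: $-10830$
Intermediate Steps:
$p{\left(x,q \right)} = 2 q + q x$ ($p{\left(x,q \right)} = q 2 + \left(q x + 0 q\right) = 2 q + \left(q x + 0\right) = 2 q + q x$)
$R + p{\left(6,9 \right)} \left(-151\right) = 42 + 9 \left(2 + 6\right) \left(-151\right) = 42 + 9 \cdot 8 \left(-151\right) = 42 + 72 \left(-151\right) = 42 - 10872 = -10830$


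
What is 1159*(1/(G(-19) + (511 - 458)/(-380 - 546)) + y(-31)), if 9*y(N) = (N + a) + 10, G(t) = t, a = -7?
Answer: -582339550/158823 ≈ -3666.6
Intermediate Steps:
y(N) = ⅓ + N/9 (y(N) = ((N - 7) + 10)/9 = ((-7 + N) + 10)/9 = (3 + N)/9 = ⅓ + N/9)
1159*(1/(G(-19) + (511 - 458)/(-380 - 546)) + y(-31)) = 1159*(1/(-19 + (511 - 458)/(-380 - 546)) + (⅓ + (⅑)*(-31))) = 1159*(1/(-19 + 53/(-926)) + (⅓ - 31/9)) = 1159*(1/(-19 + 53*(-1/926)) - 28/9) = 1159*(1/(-19 - 53/926) - 28/9) = 1159*(1/(-17647/926) - 28/9) = 1159*(-926/17647 - 28/9) = 1159*(-502450/158823) = -582339550/158823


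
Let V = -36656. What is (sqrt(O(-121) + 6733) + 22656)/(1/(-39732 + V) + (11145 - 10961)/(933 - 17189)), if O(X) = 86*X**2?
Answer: -879168436224/439739 - 116415312*sqrt(140651)/439739 ≈ -2.0986e+6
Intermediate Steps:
(sqrt(O(-121) + 6733) + 22656)/(1/(-39732 + V) + (11145 - 10961)/(933 - 17189)) = (sqrt(86*(-121)**2 + 6733) + 22656)/(1/(-39732 - 36656) + (11145 - 10961)/(933 - 17189)) = (sqrt(86*14641 + 6733) + 22656)/(1/(-76388) + 184/(-16256)) = (sqrt(1259126 + 6733) + 22656)/(-1/76388 + 184*(-1/16256)) = (sqrt(1265859) + 22656)/(-1/76388 - 23/2032) = (3*sqrt(140651) + 22656)/(-439739/38805104) = (22656 + 3*sqrt(140651))*(-38805104/439739) = -879168436224/439739 - 116415312*sqrt(140651)/439739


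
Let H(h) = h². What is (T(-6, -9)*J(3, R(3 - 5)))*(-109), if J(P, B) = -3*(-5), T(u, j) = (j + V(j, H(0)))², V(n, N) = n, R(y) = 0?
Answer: -529740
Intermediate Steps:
T(u, j) = 4*j² (T(u, j) = (j + j)² = (2*j)² = 4*j²)
J(P, B) = 15
(T(-6, -9)*J(3, R(3 - 5)))*(-109) = ((4*(-9)²)*15)*(-109) = ((4*81)*15)*(-109) = (324*15)*(-109) = 4860*(-109) = -529740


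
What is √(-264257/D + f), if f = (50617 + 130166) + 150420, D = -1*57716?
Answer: √275824426433545/28858 ≈ 575.51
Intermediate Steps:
D = -57716
f = 331203 (f = 180783 + 150420 = 331203)
√(-264257/D + f) = √(-264257/(-57716) + 331203) = √(-264257*(-1/57716) + 331203) = √(264257/57716 + 331203) = √(19115976605/57716) = √275824426433545/28858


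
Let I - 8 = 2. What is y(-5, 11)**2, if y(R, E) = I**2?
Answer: 10000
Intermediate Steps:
I = 10 (I = 8 + 2 = 10)
y(R, E) = 100 (y(R, E) = 10**2 = 100)
y(-5, 11)**2 = 100**2 = 10000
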